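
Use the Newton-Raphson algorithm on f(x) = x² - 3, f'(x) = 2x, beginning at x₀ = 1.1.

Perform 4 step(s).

f(x) = x² - 3
f'(x) = 2x
x₀ = 1.1

Newton-Raphson formula: x_{n+1} = x_n - f(x_n)/f'(x_n)

Iteration 1:
  f(1.100000) = -1.790000
  f'(1.100000) = 2.200000
  x_1 = 1.100000 - (-1.790000)/2.200000 = 1.913636
Iteration 2:
  f(1.913636) = 0.662004
  f'(1.913636) = 3.827273
  x_2 = 1.913636 - 0.662004/3.827273 = 1.740666
Iteration 3:
  f(1.740666) = 0.029919
  f'(1.740666) = 3.481332
  x_3 = 1.740666 - 0.029919/3.481332 = 1.732072
Iteration 4:
  f(1.732072) = 0.000074
  f'(1.732072) = 3.464144
  x_4 = 1.732072 - 0.000074/3.464144 = 1.732051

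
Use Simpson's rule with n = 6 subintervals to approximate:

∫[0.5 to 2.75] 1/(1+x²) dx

f(x) = 1/(1+x²)
a = 0.5, b = 2.75, n = 6
h = (b - a)/n = 0.375000

Simpson's rule: (h/3)[f(x₀) + 4f(x₁) + 2f(x₂) + ... + f(xₙ)]

x_0 = 0.5000, f(x_0) = 0.800000, coefficient = 1
x_1 = 0.8750, f(x_1) = 0.566372, coefficient = 4
x_2 = 1.2500, f(x_2) = 0.390244, coefficient = 2
x_3 = 1.6250, f(x_3) = 0.274678, coefficient = 4
x_4 = 2.0000, f(x_4) = 0.200000, coefficient = 2
x_5 = 2.3750, f(x_5) = 0.150588, coefficient = 4
x_6 = 2.7500, f(x_6) = 0.116788, coefficient = 1

I ≈ (0.375000/3) × 6.063828 = 0.757979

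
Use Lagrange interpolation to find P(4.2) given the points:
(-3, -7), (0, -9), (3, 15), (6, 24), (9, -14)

Lagrange interpolation formula:
P(x) = Σ yᵢ × Lᵢ(x)
where Lᵢ(x) = Π_{j≠i} (x - xⱼ)/(xᵢ - xⱼ)

L_0(4.2) = (4.2 - 0)/(-3 - 0) × (4.2 - 3)/(-3 - 3) × (4.2 - 6)/(-3 - 6) × (4.2 - 9)/(-3 - 9) = 0.022400
L_1(4.2) = (4.2 - (-3))/(0 - (-3)) × (4.2 - 3)/(0 - 3) × (4.2 - 6)/(0 - 6) × (4.2 - 9)/(0 - 9) = -0.153600
L_2(4.2) = (4.2 - (-3))/(3 - (-3)) × (4.2 - 0)/(3 - 0) × (4.2 - 6)/(3 - 6) × (4.2 - 9)/(3 - 9) = 0.806400
L_3(4.2) = (4.2 - (-3))/(6 - (-3)) × (4.2 - 0)/(6 - 0) × (4.2 - 3)/(6 - 3) × (4.2 - 9)/(6 - 9) = 0.358400
L_4(4.2) = (4.2 - (-3))/(9 - (-3)) × (4.2 - 0)/(9 - 0) × (4.2 - 3)/(9 - 3) × (4.2 - 6)/(9 - 6) = -0.033600

P(4.2) = (-7)×L_0(4.2) + (-9)×L_1(4.2) + 15×L_2(4.2) + 24×L_3(4.2) + (-14)×L_4(4.2)
P(4.2) = 22.393600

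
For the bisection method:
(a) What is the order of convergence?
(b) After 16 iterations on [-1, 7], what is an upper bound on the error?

(a) Bisection has linear (order 1) convergence; the error is halved each step.

(b) Error bound = (b-a)/2^n = (7 - (-1))/2^{16}
    = 8/2^{16}

(a) 1 (linear); (b) error ≤ 1.22e-04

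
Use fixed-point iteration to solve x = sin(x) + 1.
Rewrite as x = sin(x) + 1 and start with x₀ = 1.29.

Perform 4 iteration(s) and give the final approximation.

Equation: x = sin(x) + 1
Fixed-point form: x = sin(x) + 1
x₀ = 1.29

x_1 = g(1.290000) = 1.960835
x_2 = g(1.960835) = 1.924894
x_3 = g(1.924894) = 1.937960
x_4 = g(1.937960) = 1.933349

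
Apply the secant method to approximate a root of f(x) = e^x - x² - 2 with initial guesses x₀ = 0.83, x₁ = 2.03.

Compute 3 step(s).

f(x) = e^x - x² - 2
x₀ = 0.83, x₁ = 2.03

Secant formula: x_{n+1} = x_n - f(x_n)(x_n - x_{n-1})/(f(x_n) - f(x_{n-1}))

Iteration 1:
  f(0.830000) = -0.395581
  f(2.030000) = 1.493186
  x_2 = 2.030000 - 1.493186×(2.030000 - 0.830000)/(1.493186 - (-0.395581))
       = 1.081327
Iteration 2:
  f(2.030000) = 1.493186
  f(1.081327) = -0.220679
  x_3 = 1.081327 - (-0.220679)×(1.081327 - 2.030000)/(-0.220679 - 1.493186)
       = 1.203479
Iteration 3:
  f(1.081327) = -0.220679
  f(1.203479) = -0.116674
  x_4 = 1.203479 - (-0.116674)×(1.203479 - 1.081327)/(-0.116674 - (-0.220679))
       = 1.340511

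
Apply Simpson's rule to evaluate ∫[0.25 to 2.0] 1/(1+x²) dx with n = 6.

f(x) = 1/(1+x²)
a = 0.25, b = 2.0, n = 6
h = (b - a)/n = 0.291667

Simpson's rule: (h/3)[f(x₀) + 4f(x₁) + 2f(x₂) + ... + f(xₙ)]

x_0 = 0.2500, f(x_0) = 0.941176, coefficient = 1
x_1 = 0.5417, f(x_1) = 0.773154, coefficient = 4
x_2 = 0.8333, f(x_2) = 0.590164, coefficient = 2
x_3 = 1.1250, f(x_3) = 0.441379, coefficient = 4
x_4 = 1.4167, f(x_4) = 0.332564, coefficient = 2
x_5 = 1.7083, f(x_5) = 0.255206, coefficient = 4
x_6 = 2.0000, f(x_6) = 0.200000, coefficient = 1

I ≈ (0.291667/3) × 8.865590 = 0.861932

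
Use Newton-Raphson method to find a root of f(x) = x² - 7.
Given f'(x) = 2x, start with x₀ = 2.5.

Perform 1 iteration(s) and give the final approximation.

f(x) = x² - 7
f'(x) = 2x
x₀ = 2.5

Newton-Raphson formula: x_{n+1} = x_n - f(x_n)/f'(x_n)

Iteration 1:
  f(2.500000) = -0.750000
  f'(2.500000) = 5.000000
  x_1 = 2.500000 - (-0.750000)/5.000000 = 2.650000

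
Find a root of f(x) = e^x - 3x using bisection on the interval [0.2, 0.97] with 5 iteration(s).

f(x) = e^x - 3x
Initial interval: [0.2, 0.97]

Iteration 1:
  c_1 = (0.200000 + 0.970000)/2 = 0.585000
  f(c_1) = f(0.585000) = 0.039991
  f(a) × f(c) ≥ 0, new interval: [0.585000, 0.970000]
Iteration 2:
  c_2 = (0.585000 + 0.970000)/2 = 0.777500
  f(c_2) = f(0.777500) = -0.156475
  f(a) × f(c) < 0, new interval: [0.585000, 0.777500]
Iteration 3:
  c_3 = (0.585000 + 0.777500)/2 = 0.681250
  f(c_3) = f(0.681250) = -0.067403
  f(a) × f(c) < 0, new interval: [0.585000, 0.681250]
Iteration 4:
  c_4 = (0.585000 + 0.681250)/2 = 0.633125
  f(c_4) = f(0.633125) = -0.015888
  f(a) × f(c) < 0, new interval: [0.585000, 0.633125]
Iteration 5:
  c_5 = (0.585000 + 0.633125)/2 = 0.609062
  f(c_5) = f(0.609062) = 0.011519
  f(a) × f(c) ≥ 0, new interval: [0.609062, 0.633125]

After 5 iteration(s), the approximation is c_5 = 0.609062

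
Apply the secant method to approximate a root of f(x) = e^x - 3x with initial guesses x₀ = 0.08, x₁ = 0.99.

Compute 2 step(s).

f(x) = e^x - 3x
x₀ = 0.08, x₁ = 0.99

Secant formula: x_{n+1} = x_n - f(x_n)(x_n - x_{n-1})/(f(x_n) - f(x_{n-1}))

Iteration 1:
  f(0.080000) = 0.843287
  f(0.990000) = -0.278766
  x_2 = 0.990000 - (-0.278766)×(0.990000 - 0.080000)/(-0.278766 - 0.843287)
       = 0.763917
Iteration 2:
  f(0.990000) = -0.278766
  f(0.763917) = -0.145083
  x_3 = 0.763917 - (-0.145083)×(0.763917 - 0.990000)/(-0.145083 - (-0.278766))
       = 0.518554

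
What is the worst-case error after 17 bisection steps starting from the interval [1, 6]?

Bisection error bound: |error| ≤ (b-a)/2^n
|error| ≤ (6 - 1)/2^17 = 5/2^17
|error| ≤ 0.0000381470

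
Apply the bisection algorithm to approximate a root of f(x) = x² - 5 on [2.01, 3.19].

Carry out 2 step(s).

f(x) = x² - 5
Initial interval: [2.01, 3.19]

Iteration 1:
  c_1 = (2.010000 + 3.190000)/2 = 2.600000
  f(c_1) = f(2.600000) = 1.760000
  f(a) × f(c) < 0, new interval: [2.010000, 2.600000]
Iteration 2:
  c_2 = (2.010000 + 2.600000)/2 = 2.305000
  f(c_2) = f(2.305000) = 0.313025
  f(a) × f(c) < 0, new interval: [2.010000, 2.305000]

After 2 iteration(s), the approximation is c_2 = 2.305000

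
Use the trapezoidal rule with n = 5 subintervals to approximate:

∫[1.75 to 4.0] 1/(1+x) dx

f(x) = 1/(1+x)
a = 1.75, b = 4.0, n = 5
h = (b - a)/n = 0.450000

Trapezoidal rule: (h/2)[f(x₀) + 2f(x₁) + 2f(x₂) + ... + f(xₙ)]

x_0 = 1.7500, f(x_0) = 0.363636, coefficient = 1
x_1 = 2.2000, f(x_1) = 0.312500, coefficient = 2
x_2 = 2.6500, f(x_2) = 0.273973, coefficient = 2
x_3 = 3.1000, f(x_3) = 0.243902, coefficient = 2
x_4 = 3.5500, f(x_4) = 0.219780, coefficient = 2
x_5 = 4.0000, f(x_5) = 0.200000, coefficient = 1

I ≈ (0.450000/2) × 2.663947 = 0.599388
Exact value: 0.597837
Error: 0.001551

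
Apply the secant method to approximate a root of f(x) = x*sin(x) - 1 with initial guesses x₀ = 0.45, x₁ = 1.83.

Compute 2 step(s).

f(x) = x*sin(x) - 1
x₀ = 0.45, x₁ = 1.83

Secant formula: x_{n+1} = x_n - f(x_n)(x_n - x_{n-1})/(f(x_n) - f(x_{n-1}))

Iteration 1:
  f(0.450000) = -0.804266
  f(1.830000) = 0.768868
  x_2 = 1.830000 - 0.768868×(1.830000 - 0.450000)/(0.768868 - (-0.804266))
       = 1.155526
Iteration 2:
  f(1.830000) = 0.768868
  f(1.155526) = 0.057315
  x_3 = 1.155526 - 0.057315×(1.155526 - 1.830000)/(0.057315 - 0.768868)
       = 1.101198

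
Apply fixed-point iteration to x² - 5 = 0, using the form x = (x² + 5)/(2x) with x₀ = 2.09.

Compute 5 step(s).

Equation: x² - 5 = 0
Fixed-point form: x = (x² + 5)/(2x)
x₀ = 2.09

x_1 = g(2.090000) = 2.241172
x_2 = g(2.241172) = 2.236074
x_3 = g(2.236074) = 2.236068
x_4 = g(2.236068) = 2.236068
x_5 = g(2.236068) = 2.236068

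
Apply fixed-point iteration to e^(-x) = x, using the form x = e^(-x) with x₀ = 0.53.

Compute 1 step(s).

Equation: e^(-x) = x
Fixed-point form: x = e^(-x)
x₀ = 0.53

x_1 = g(0.530000) = 0.588605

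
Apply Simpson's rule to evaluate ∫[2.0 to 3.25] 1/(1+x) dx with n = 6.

f(x) = 1/(1+x)
a = 2.0, b = 3.25, n = 6
h = (b - a)/n = 0.208333

Simpson's rule: (h/3)[f(x₀) + 4f(x₁) + 2f(x₂) + ... + f(xₙ)]

x_0 = 2.0000, f(x_0) = 0.333333, coefficient = 1
x_1 = 2.2083, f(x_1) = 0.311688, coefficient = 4
x_2 = 2.4167, f(x_2) = 0.292683, coefficient = 2
x_3 = 2.6250, f(x_3) = 0.275862, coefficient = 4
x_4 = 2.8333, f(x_4) = 0.260870, coefficient = 2
x_5 = 3.0417, f(x_5) = 0.247423, coefficient = 4
x_6 = 3.2500, f(x_6) = 0.235294, coefficient = 1

I ≈ (0.208333/3) × 5.015625 = 0.348307
Exact value: 0.348307
Error: 0.000001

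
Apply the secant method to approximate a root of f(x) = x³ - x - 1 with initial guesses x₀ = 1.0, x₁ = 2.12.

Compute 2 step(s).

f(x) = x³ - x - 1
x₀ = 1.0, x₁ = 2.12

Secant formula: x_{n+1} = x_n - f(x_n)(x_n - x_{n-1})/(f(x_n) - f(x_{n-1}))

Iteration 1:
  f(1.000000) = -1.000000
  f(2.120000) = 6.408128
  x_2 = 2.120000 - 6.408128×(2.120000 - 1.000000)/(6.408128 - (-1.000000))
       = 1.151185
Iteration 2:
  f(2.120000) = 6.408128
  f(1.151185) = -0.625603
  x_3 = 1.151185 - (-0.625603)×(1.151185 - 2.120000)/(-0.625603 - 6.408128)
       = 1.237355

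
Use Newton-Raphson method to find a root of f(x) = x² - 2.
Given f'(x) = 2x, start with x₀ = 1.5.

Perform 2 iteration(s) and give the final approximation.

f(x) = x² - 2
f'(x) = 2x
x₀ = 1.5

Newton-Raphson formula: x_{n+1} = x_n - f(x_n)/f'(x_n)

Iteration 1:
  f(1.500000) = 0.250000
  f'(1.500000) = 3.000000
  x_1 = 1.500000 - 0.250000/3.000000 = 1.416667
Iteration 2:
  f(1.416667) = 0.006944
  f'(1.416667) = 2.833333
  x_2 = 1.416667 - 0.006944/2.833333 = 1.414216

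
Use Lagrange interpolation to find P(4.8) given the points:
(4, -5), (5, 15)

Lagrange interpolation formula:
P(x) = Σ yᵢ × Lᵢ(x)
where Lᵢ(x) = Π_{j≠i} (x - xⱼ)/(xᵢ - xⱼ)

L_0(4.8) = (4.8 - 5)/(4 - 5) = 0.200000
L_1(4.8) = (4.8 - 4)/(5 - 4) = 0.800000

P(4.8) = (-5)×L_0(4.8) + 15×L_1(4.8)
P(4.8) = 11.000000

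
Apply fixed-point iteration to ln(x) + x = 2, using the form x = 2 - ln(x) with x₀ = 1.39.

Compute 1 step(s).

Equation: ln(x) + x = 2
Fixed-point form: x = 2 - ln(x)
x₀ = 1.39

x_1 = g(1.390000) = 1.670696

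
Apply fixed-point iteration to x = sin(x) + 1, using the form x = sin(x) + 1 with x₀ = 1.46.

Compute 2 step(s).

Equation: x = sin(x) + 1
Fixed-point form: x = sin(x) + 1
x₀ = 1.46

x_1 = g(1.460000) = 1.993868
x_2 = g(1.993868) = 1.911832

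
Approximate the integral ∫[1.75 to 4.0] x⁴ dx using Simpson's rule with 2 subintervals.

f(x) = x⁴
a = 1.75, b = 4.0, n = 2
h = (b - a)/n = 1.125000

Simpson's rule: (h/3)[f(x₀) + 4f(x₁) + 2f(x₂) + ... + f(xₙ)]

x_0 = 1.7500, f(x_0) = 9.378906, coefficient = 1
x_1 = 2.8750, f(x_1) = 68.320557, coefficient = 4
x_2 = 4.0000, f(x_2) = 256.000000, coefficient = 1

I ≈ (1.125000/3) × 538.661133 = 201.997925
Exact value: 201.517383
Error: 0.480542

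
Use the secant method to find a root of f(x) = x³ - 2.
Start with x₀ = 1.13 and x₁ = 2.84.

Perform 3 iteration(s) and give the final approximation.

f(x) = x³ - 2
x₀ = 1.13, x₁ = 2.84

Secant formula: x_{n+1} = x_n - f(x_n)(x_n - x_{n-1})/(f(x_n) - f(x_{n-1}))

Iteration 1:
  f(1.130000) = -0.557103
  f(2.840000) = 20.906304
  x_2 = 2.840000 - 20.906304×(2.840000 - 1.130000)/(20.906304 - (-0.557103))
       = 1.174385
Iteration 2:
  f(2.840000) = 20.906304
  f(1.174385) = -0.380313
  x_3 = 1.174385 - (-0.380313)×(1.174385 - 2.840000)/(-0.380313 - 20.906304)
       = 1.204143
Iteration 3:
  f(1.174385) = -0.380313
  f(1.204143) = -0.254040
  x_4 = 1.204143 - (-0.254040)×(1.204143 - 1.174385)/(-0.254040 - (-0.380313))
       = 1.264012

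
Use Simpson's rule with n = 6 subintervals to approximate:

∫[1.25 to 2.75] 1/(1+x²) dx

f(x) = 1/(1+x²)
a = 1.25, b = 2.75, n = 6
h = (b - a)/n = 0.250000

Simpson's rule: (h/3)[f(x₀) + 4f(x₁) + 2f(x₂) + ... + f(xₙ)]

x_0 = 1.2500, f(x_0) = 0.390244, coefficient = 1
x_1 = 1.5000, f(x_1) = 0.307692, coefficient = 4
x_2 = 1.7500, f(x_2) = 0.246154, coefficient = 2
x_3 = 2.0000, f(x_3) = 0.200000, coefficient = 4
x_4 = 2.2500, f(x_4) = 0.164948, coefficient = 2
x_5 = 2.5000, f(x_5) = 0.137931, coefficient = 4
x_6 = 2.7500, f(x_6) = 0.116788, coefficient = 1

I ≈ (0.250000/3) × 3.911730 = 0.325978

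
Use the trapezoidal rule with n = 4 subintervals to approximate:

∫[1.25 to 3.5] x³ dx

f(x) = x³
a = 1.25, b = 3.5, n = 4
h = (b - a)/n = 0.562500

Trapezoidal rule: (h/2)[f(x₀) + 2f(x₁) + 2f(x₂) + ... + f(xₙ)]

x_0 = 1.2500, f(x_0) = 1.953125, coefficient = 1
x_1 = 1.8125, f(x_1) = 5.954346, coefficient = 2
x_2 = 2.3750, f(x_2) = 13.396484, coefficient = 2
x_3 = 2.9375, f(x_3) = 25.347412, coefficient = 2
x_4 = 3.5000, f(x_4) = 42.875000, coefficient = 1

I ≈ (0.562500/2) × 134.224609 = 37.750671
Exact value: 36.905273
Error: 0.845398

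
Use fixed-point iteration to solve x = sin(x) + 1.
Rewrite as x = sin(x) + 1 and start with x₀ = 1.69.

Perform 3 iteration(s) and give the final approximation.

Equation: x = sin(x) + 1
Fixed-point form: x = sin(x) + 1
x₀ = 1.69

x_1 = g(1.690000) = 1.992904
x_2 = g(1.992904) = 1.912228
x_3 = g(1.912228) = 1.942276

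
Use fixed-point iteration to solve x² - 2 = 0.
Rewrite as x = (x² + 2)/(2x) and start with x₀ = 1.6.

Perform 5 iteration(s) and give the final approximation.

Equation: x² - 2 = 0
Fixed-point form: x = (x² + 2)/(2x)
x₀ = 1.6

x_1 = g(1.600000) = 1.425000
x_2 = g(1.425000) = 1.414254
x_3 = g(1.414254) = 1.414214
x_4 = g(1.414214) = 1.414214
x_5 = g(1.414214) = 1.414214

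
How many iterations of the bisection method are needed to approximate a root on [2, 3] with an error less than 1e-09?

We need (b-a)/2^n ≤ 1e-09
(3 - 2)/2^n ≤ 1e-09
1/2^n ≤ 1e-09
2^n ≥ 1000000000
n ≥ log₂(1000000000) = 29.90
n ≥ 30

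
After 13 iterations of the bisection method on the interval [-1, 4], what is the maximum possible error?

Bisection error bound: |error| ≤ (b-a)/2^n
|error| ≤ (4 - (-1))/2^13 = 5/2^13
|error| ≤ 0.0006103516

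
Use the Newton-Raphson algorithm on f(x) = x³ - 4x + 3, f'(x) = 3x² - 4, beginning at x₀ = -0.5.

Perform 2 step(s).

f(x) = x³ - 4x + 3
f'(x) = 3x² - 4
x₀ = -0.5

Newton-Raphson formula: x_{n+1} = x_n - f(x_n)/f'(x_n)

Iteration 1:
  f(-0.500000) = 4.875000
  f'(-0.500000) = -3.250000
  x_1 = -0.500000 - 4.875000/(-3.250000) = 1.000000
Iteration 2:
  f(1.000000) = 0.000000
  f'(1.000000) = -1.000000
  x_2 = 1.000000 - 0.000000/(-1.000000) = 1.000000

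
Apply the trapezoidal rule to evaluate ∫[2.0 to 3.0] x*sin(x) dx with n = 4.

f(x) = x*sin(x)
a = 2.0, b = 3.0, n = 4
h = (b - a)/n = 0.250000

Trapezoidal rule: (h/2)[f(x₀) + 2f(x₁) + 2f(x₂) + ... + f(xₙ)]

x_0 = 2.0000, f(x_0) = 1.818595, coefficient = 1
x_1 = 2.2500, f(x_1) = 1.750665, coefficient = 2
x_2 = 2.5000, f(x_2) = 1.496180, coefficient = 2
x_3 = 2.7500, f(x_3) = 1.049568, coefficient = 2
x_4 = 3.0000, f(x_4) = 0.423360, coefficient = 1

I ≈ (0.250000/2) × 10.834780 = 1.354348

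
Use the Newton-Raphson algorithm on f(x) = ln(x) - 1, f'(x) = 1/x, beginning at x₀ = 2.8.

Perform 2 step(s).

f(x) = ln(x) - 1
f'(x) = 1/x
x₀ = 2.8

Newton-Raphson formula: x_{n+1} = x_n - f(x_n)/f'(x_n)

Iteration 1:
  f(2.800000) = 0.029619
  f'(2.800000) = 0.357143
  x_1 = 2.800000 - 0.029619/0.357143 = 2.717066
Iteration 2:
  f(2.717066) = -0.000448
  f'(2.717066) = 0.368044
  x_2 = 2.717066 - (-0.000448)/0.368044 = 2.718282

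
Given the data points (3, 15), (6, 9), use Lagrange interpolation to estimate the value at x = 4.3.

Lagrange interpolation formula:
P(x) = Σ yᵢ × Lᵢ(x)
where Lᵢ(x) = Π_{j≠i} (x - xⱼ)/(xᵢ - xⱼ)

L_0(4.3) = (4.3 - 6)/(3 - 6) = 0.566667
L_1(4.3) = (4.3 - 3)/(6 - 3) = 0.433333

P(4.3) = 15×L_0(4.3) + 9×L_1(4.3)
P(4.3) = 12.400000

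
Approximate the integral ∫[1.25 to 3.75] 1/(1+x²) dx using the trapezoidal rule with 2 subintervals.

f(x) = 1/(1+x²)
a = 1.25, b = 3.75, n = 2
h = (b - a)/n = 1.250000

Trapezoidal rule: (h/2)[f(x₀) + 2f(x₁) + 2f(x₂) + ... + f(xₙ)]

x_0 = 1.2500, f(x_0) = 0.390244, coefficient = 1
x_1 = 2.5000, f(x_1) = 0.137931, coefficient = 2
x_2 = 3.7500, f(x_2) = 0.066390, coefficient = 1

I ≈ (1.250000/2) × 0.732496 = 0.457810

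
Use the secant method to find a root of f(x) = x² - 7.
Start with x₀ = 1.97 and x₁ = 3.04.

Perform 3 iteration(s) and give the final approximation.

f(x) = x² - 7
x₀ = 1.97, x₁ = 3.04

Secant formula: x_{n+1} = x_n - f(x_n)(x_n - x_{n-1})/(f(x_n) - f(x_{n-1}))

Iteration 1:
  f(1.970000) = -3.119100
  f(3.040000) = 2.241600
  x_2 = 3.040000 - 2.241600×(3.040000 - 1.970000)/(2.241600 - (-3.119100))
       = 2.592575
Iteration 2:
  f(3.040000) = 2.241600
  f(2.592575) = -0.278556
  x_3 = 2.592575 - (-0.278556)×(2.592575 - 3.040000)/(-0.278556 - 2.241600)
       = 2.642029
Iteration 3:
  f(2.592575) = -0.278556
  f(2.642029) = -0.019681
  x_4 = 2.642029 - (-0.019681)×(2.642029 - 2.592575)/(-0.019681 - (-0.278556))
       = 2.645789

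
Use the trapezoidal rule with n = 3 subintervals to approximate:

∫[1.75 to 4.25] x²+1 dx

f(x) = x²+1
a = 1.75, b = 4.25, n = 3
h = (b - a)/n = 0.833333

Trapezoidal rule: (h/2)[f(x₀) + 2f(x₁) + 2f(x₂) + ... + f(xₙ)]

x_0 = 1.7500, f(x_0) = 4.062500, coefficient = 1
x_1 = 2.5833, f(x_1) = 7.673611, coefficient = 2
x_2 = 3.4167, f(x_2) = 12.673611, coefficient = 2
x_3 = 4.2500, f(x_3) = 19.062500, coefficient = 1

I ≈ (0.833333/2) × 63.819444 = 26.591435
Exact value: 26.302083
Error: 0.289352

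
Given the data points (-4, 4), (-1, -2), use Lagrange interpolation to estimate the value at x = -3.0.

Lagrange interpolation formula:
P(x) = Σ yᵢ × Lᵢ(x)
where Lᵢ(x) = Π_{j≠i} (x - xⱼ)/(xᵢ - xⱼ)

L_0(-3.0) = (-3.0 - (-1))/(-4 - (-1)) = 0.666667
L_1(-3.0) = (-3.0 - (-4))/(-1 - (-4)) = 0.333333

P(-3.0) = 4×L_0(-3.0) + (-2)×L_1(-3.0)
P(-3.0) = 2.000000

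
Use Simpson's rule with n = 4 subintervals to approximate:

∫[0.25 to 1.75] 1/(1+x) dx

f(x) = 1/(1+x)
a = 0.25, b = 1.75, n = 4
h = (b - a)/n = 0.375000

Simpson's rule: (h/3)[f(x₀) + 4f(x₁) + 2f(x₂) + ... + f(xₙ)]

x_0 = 0.2500, f(x_0) = 0.800000, coefficient = 1
x_1 = 0.6250, f(x_1) = 0.615385, coefficient = 4
x_2 = 1.0000, f(x_2) = 0.500000, coefficient = 2
x_3 = 1.3750, f(x_3) = 0.421053, coefficient = 4
x_4 = 1.7500, f(x_4) = 0.363636, coefficient = 1

I ≈ (0.375000/3) × 6.309385 = 0.788673
Exact value: 0.788457
Error: 0.000216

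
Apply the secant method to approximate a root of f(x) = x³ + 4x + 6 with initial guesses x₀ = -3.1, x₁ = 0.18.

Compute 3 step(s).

f(x) = x³ + 4x + 6
x₀ = -3.1, x₁ = 0.18

Secant formula: x_{n+1} = x_n - f(x_n)(x_n - x_{n-1})/(f(x_n) - f(x_{n-1}))

Iteration 1:
  f(-3.100000) = -36.191000
  f(0.180000) = 6.725832
  x_2 = 0.180000 - 6.725832×(0.180000 - (-3.100000))/(6.725832 - (-36.191000))
       = -0.334034
Iteration 2:
  f(0.180000) = 6.725832
  f(-0.334034) = 4.626591
  x_3 = -0.334034 - 4.626591×(-0.334034 - 0.180000)/(4.626591 - 6.725832)
       = -1.466933
Iteration 3:
  f(-0.334034) = 4.626591
  f(-1.466933) = -3.024414
  x_4 = -1.466933 - (-3.024414)×(-1.466933 - (-0.334034))/(-3.024414 - 4.626591)
       = -1.019102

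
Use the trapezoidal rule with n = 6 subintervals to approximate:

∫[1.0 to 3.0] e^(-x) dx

f(x) = e^(-x)
a = 1.0, b = 3.0, n = 6
h = (b - a)/n = 0.333333

Trapezoidal rule: (h/2)[f(x₀) + 2f(x₁) + 2f(x₂) + ... + f(xₙ)]

x_0 = 1.0000, f(x_0) = 0.367879, coefficient = 1
x_1 = 1.3333, f(x_1) = 0.263597, coefficient = 2
x_2 = 1.6667, f(x_2) = 0.188876, coefficient = 2
x_3 = 2.0000, f(x_3) = 0.135335, coefficient = 2
x_4 = 2.3333, f(x_4) = 0.096972, coefficient = 2
x_5 = 2.6667, f(x_5) = 0.069483, coefficient = 2
x_6 = 3.0000, f(x_6) = 0.049787, coefficient = 1

I ≈ (0.333333/2) × 1.926193 = 0.321032
Exact value: 0.318092
Error: 0.002940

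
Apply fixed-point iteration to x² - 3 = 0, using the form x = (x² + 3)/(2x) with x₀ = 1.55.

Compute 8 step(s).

Equation: x² - 3 = 0
Fixed-point form: x = (x² + 3)/(2x)
x₀ = 1.55

x_1 = g(1.550000) = 1.742742
x_2 = g(1.742742) = 1.732084
x_3 = g(1.732084) = 1.732051
x_4 = g(1.732051) = 1.732051
x_5 = g(1.732051) = 1.732051
x_6 = g(1.732051) = 1.732051
x_7 = g(1.732051) = 1.732051
x_8 = g(1.732051) = 1.732051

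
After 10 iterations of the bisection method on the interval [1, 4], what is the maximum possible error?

Bisection error bound: |error| ≤ (b-a)/2^n
|error| ≤ (4 - 1)/2^10 = 3/2^10
|error| ≤ 0.0029296875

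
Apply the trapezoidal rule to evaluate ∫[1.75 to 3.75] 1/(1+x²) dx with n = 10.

f(x) = 1/(1+x²)
a = 1.75, b = 3.75, n = 10
h = (b - a)/n = 0.200000

Trapezoidal rule: (h/2)[f(x₀) + 2f(x₁) + 2f(x₂) + ... + f(xₙ)]

x_0 = 1.7500, f(x_0) = 0.246154, coefficient = 1
x_1 = 1.9500, f(x_1) = 0.208225, coefficient = 2
x_2 = 2.1500, f(x_2) = 0.177857, coefficient = 2
x_3 = 2.3500, f(x_3) = 0.153315, coefficient = 2
x_4 = 2.5500, f(x_4) = 0.133289, coefficient = 2
x_5 = 2.7500, f(x_5) = 0.116788, coefficient = 2
x_6 = 2.9500, f(x_6) = 0.103066, coefficient = 2
x_7 = 3.1500, f(x_7) = 0.091554, coefficient = 2
x_8 = 3.3500, f(x_8) = 0.081816, coefficient = 2
x_9 = 3.5500, f(x_9) = 0.073516, coefficient = 2
x_10 = 3.7500, f(x_10) = 0.066390, coefficient = 1

I ≈ (0.200000/2) × 2.591398 = 0.259140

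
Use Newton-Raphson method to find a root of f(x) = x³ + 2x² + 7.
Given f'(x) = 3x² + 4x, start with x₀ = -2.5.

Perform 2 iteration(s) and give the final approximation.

f(x) = x³ + 2x² + 7
f'(x) = 3x² + 4x
x₀ = -2.5

Newton-Raphson formula: x_{n+1} = x_n - f(x_n)/f'(x_n)

Iteration 1:
  f(-2.500000) = 3.875000
  f'(-2.500000) = 8.750000
  x_1 = -2.500000 - 3.875000/8.750000 = -2.942857
Iteration 2:
  f(-2.942857) = -1.165528
  f'(-2.942857) = 14.209796
  x_2 = -2.942857 - (-1.165528)/14.209796 = -2.860834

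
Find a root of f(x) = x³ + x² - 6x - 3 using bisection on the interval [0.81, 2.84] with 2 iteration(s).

f(x) = x³ + x² - 6x - 3
Initial interval: [0.81, 2.84]

Iteration 1:
  c_1 = (0.810000 + 2.840000)/2 = 1.825000
  f(c_1) = f(1.825000) = -4.540984
  f(a) × f(c) ≥ 0, new interval: [1.825000, 2.840000]
Iteration 2:
  c_2 = (1.825000 + 2.840000)/2 = 2.332500
  f(c_2) = f(2.332500) = 1.135654
  f(a) × f(c) < 0, new interval: [1.825000, 2.332500]

After 2 iteration(s), the approximation is c_2 = 2.332500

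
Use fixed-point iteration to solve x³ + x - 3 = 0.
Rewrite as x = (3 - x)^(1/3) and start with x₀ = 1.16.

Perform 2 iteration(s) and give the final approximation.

Equation: x³ + x - 3 = 0
Fixed-point form: x = (3 - x)^(1/3)
x₀ = 1.16

x_1 = g(1.160000) = 1.225385
x_2 = g(1.225385) = 1.210695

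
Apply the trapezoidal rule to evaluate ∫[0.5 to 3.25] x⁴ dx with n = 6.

f(x) = x⁴
a = 0.5, b = 3.25, n = 6
h = (b - a)/n = 0.458333

Trapezoidal rule: (h/2)[f(x₀) + 2f(x₁) + 2f(x₂) + ... + f(xₙ)]

x_0 = 0.5000, f(x_0) = 0.062500, coefficient = 1
x_1 = 0.9583, f(x_1) = 0.843464, coefficient = 2
x_2 = 1.4167, f(x_2) = 4.027826, coefficient = 2
x_3 = 1.8750, f(x_3) = 12.359619, coefficient = 2
x_4 = 2.3333, f(x_4) = 29.641975, coefficient = 2
x_5 = 2.7917, f(x_5) = 60.737127, coefficient = 2
x_6 = 3.2500, f(x_6) = 111.566406, coefficient = 1

I ≈ (0.458333/2) × 326.848928 = 74.902879
Exact value: 72.511914
Error: 2.390965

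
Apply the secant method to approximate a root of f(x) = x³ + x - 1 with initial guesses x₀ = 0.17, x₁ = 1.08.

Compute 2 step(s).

f(x) = x³ + x - 1
x₀ = 0.17, x₁ = 1.08

Secant formula: x_{n+1} = x_n - f(x_n)(x_n - x_{n-1})/(f(x_n) - f(x_{n-1}))

Iteration 1:
  f(0.170000) = -0.825087
  f(1.080000) = 1.339712
  x_2 = 1.080000 - 1.339712×(1.080000 - 0.170000)/(1.339712 - (-0.825087))
       = 0.516836
Iteration 2:
  f(1.080000) = 1.339712
  f(0.516836) = -0.345108
  x_3 = 0.516836 - (-0.345108)×(0.516836 - 1.080000)/(-0.345108 - 1.339712)
       = 0.632191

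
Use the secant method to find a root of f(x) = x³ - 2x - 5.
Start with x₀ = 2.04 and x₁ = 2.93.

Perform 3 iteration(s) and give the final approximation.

f(x) = x³ - 2x - 5
x₀ = 2.04, x₁ = 2.93

Secant formula: x_{n+1} = x_n - f(x_n)(x_n - x_{n-1})/(f(x_n) - f(x_{n-1}))

Iteration 1:
  f(2.040000) = -0.590336
  f(2.930000) = 14.293757
  x_2 = 2.930000 - 14.293757×(2.930000 - 2.040000)/(14.293757 - (-0.590336))
       = 2.075299
Iteration 2:
  f(2.930000) = 14.293757
  f(2.075299) = -0.212559
  x_3 = 2.075299 - (-0.212559)×(2.075299 - 2.930000)/(-0.212559 - 14.293757)
       = 2.087823
Iteration 3:
  f(2.075299) = -0.212559
  f(2.087823) = -0.074813
  x_4 = 2.087823 - (-0.074813)×(2.087823 - 2.075299)/(-0.074813 - (-0.212559))
       = 2.094625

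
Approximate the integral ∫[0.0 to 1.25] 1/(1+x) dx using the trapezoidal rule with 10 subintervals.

f(x) = 1/(1+x)
a = 0.0, b = 1.25, n = 10
h = (b - a)/n = 0.125000

Trapezoidal rule: (h/2)[f(x₀) + 2f(x₁) + 2f(x₂) + ... + f(xₙ)]

x_0 = 0.0000, f(x_0) = 1.000000, coefficient = 1
x_1 = 0.1250, f(x_1) = 0.888889, coefficient = 2
x_2 = 0.2500, f(x_2) = 0.800000, coefficient = 2
x_3 = 0.3750, f(x_3) = 0.727273, coefficient = 2
x_4 = 0.5000, f(x_4) = 0.666667, coefficient = 2
x_5 = 0.6250, f(x_5) = 0.615385, coefficient = 2
x_6 = 0.7500, f(x_6) = 0.571429, coefficient = 2
x_7 = 0.8750, f(x_7) = 0.533333, coefficient = 2
x_8 = 1.0000, f(x_8) = 0.500000, coefficient = 2
x_9 = 1.1250, f(x_9) = 0.470588, coefficient = 2
x_10 = 1.2500, f(x_10) = 0.444444, coefficient = 1

I ≈ (0.125000/2) × 12.991571 = 0.811973
Exact value: 0.810930
Error: 0.001043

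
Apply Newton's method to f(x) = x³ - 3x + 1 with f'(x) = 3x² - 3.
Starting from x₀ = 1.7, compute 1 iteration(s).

f(x) = x³ - 3x + 1
f'(x) = 3x² - 3
x₀ = 1.7

Newton-Raphson formula: x_{n+1} = x_n - f(x_n)/f'(x_n)

Iteration 1:
  f(1.700000) = 0.813000
  f'(1.700000) = 5.670000
  x_1 = 1.700000 - 0.813000/5.670000 = 1.556614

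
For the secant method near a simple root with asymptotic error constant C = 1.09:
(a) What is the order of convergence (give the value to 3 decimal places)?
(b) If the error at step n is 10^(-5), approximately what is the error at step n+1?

(a) Secant method has superlinear convergence with order φ = (1+√5)/2 ≈ 1.618.
    This means |e_{n+1}| ≈ C|e_n|^1.618.

(b) With |e_n| = 10^(-5) and C = 1.09:
    |e_{n+1}| ≈ 1.09 × (10^(-5))^1.618 = 1.09 × 10^(-8.09)

(a) ≈ 1.618 (golden ratio); (b) |e_{n+1}| ≈ 8.856e-09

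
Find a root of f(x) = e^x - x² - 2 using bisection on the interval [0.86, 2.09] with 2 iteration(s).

f(x) = e^x - x² - 2
Initial interval: [0.86, 2.09]

Iteration 1:
  c_1 = (0.860000 + 2.090000)/2 = 1.475000
  f(c_1) = f(1.475000) = 0.195411
  f(a) × f(c) < 0, new interval: [0.860000, 1.475000]
Iteration 2:
  c_2 = (0.860000 + 1.475000)/2 = 1.167500
  f(c_2) = f(1.167500) = -0.149109
  f(a) × f(c) ≥ 0, new interval: [1.167500, 1.475000]

After 2 iteration(s), the approximation is c_2 = 1.167500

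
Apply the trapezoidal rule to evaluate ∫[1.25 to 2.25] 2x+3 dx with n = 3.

f(x) = 2x+3
a = 1.25, b = 2.25, n = 3
h = (b - a)/n = 0.333333

Trapezoidal rule: (h/2)[f(x₀) + 2f(x₁) + 2f(x₂) + ... + f(xₙ)]

x_0 = 1.2500, f(x_0) = 5.500000, coefficient = 1
x_1 = 1.5833, f(x_1) = 6.166667, coefficient = 2
x_2 = 1.9167, f(x_2) = 6.833333, coefficient = 2
x_3 = 2.2500, f(x_3) = 7.500000, coefficient = 1

I ≈ (0.333333/2) × 39.000000 = 6.500000
Exact value: 6.500000
Error: 0.000000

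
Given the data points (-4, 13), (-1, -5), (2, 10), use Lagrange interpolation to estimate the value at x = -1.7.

Lagrange interpolation formula:
P(x) = Σ yᵢ × Lᵢ(x)
where Lᵢ(x) = Π_{j≠i} (x - xⱼ)/(xᵢ - xⱼ)

L_0(-1.7) = (-1.7 - (-1))/(-4 - (-1)) × (-1.7 - 2)/(-4 - 2) = 0.143889
L_1(-1.7) = (-1.7 - (-4))/(-1 - (-4)) × (-1.7 - 2)/(-1 - 2) = 0.945556
L_2(-1.7) = (-1.7 - (-4))/(2 - (-4)) × (-1.7 - (-1))/(2 - (-1)) = -0.089444

P(-1.7) = 13×L_0(-1.7) + (-5)×L_1(-1.7) + 10×L_2(-1.7)
P(-1.7) = -3.751667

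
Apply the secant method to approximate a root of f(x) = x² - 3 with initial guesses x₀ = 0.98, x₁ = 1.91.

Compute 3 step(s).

f(x) = x² - 3
x₀ = 0.98, x₁ = 1.91

Secant formula: x_{n+1} = x_n - f(x_n)(x_n - x_{n-1})/(f(x_n) - f(x_{n-1}))

Iteration 1:
  f(0.980000) = -2.039600
  f(1.910000) = 0.648100
  x_2 = 1.910000 - 0.648100×(1.910000 - 0.980000)/(0.648100 - (-2.039600))
       = 1.685744
Iteration 2:
  f(1.910000) = 0.648100
  f(1.685744) = -0.158267
  x_3 = 1.685744 - (-0.158267)×(1.685744 - 1.910000)/(-0.158267 - 0.648100)
       = 1.729759
Iteration 3:
  f(1.685744) = -0.158267
  f(1.729759) = -0.007933
  x_4 = 1.729759 - (-0.007933)×(1.729759 - 1.685744)/(-0.007933 - (-0.158267))
       = 1.732082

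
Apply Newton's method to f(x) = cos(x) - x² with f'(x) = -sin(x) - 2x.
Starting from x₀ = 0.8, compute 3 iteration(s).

f(x) = cos(x) - x²
f'(x) = -sin(x) - 2x
x₀ = 0.8

Newton-Raphson formula: x_{n+1} = x_n - f(x_n)/f'(x_n)

Iteration 1:
  f(0.800000) = 0.056707
  f'(0.800000) = -2.317356
  x_1 = 0.800000 - 0.056707/(-2.317356) = 0.824470
Iteration 2:
  f(0.824470) = -0.000806
  f'(0.824470) = -2.383129
  x_2 = 0.824470 - (-0.000806)/(-2.383129) = 0.824132
Iteration 3:
  f(0.824132) = 0.000000
  f'(0.824132) = -2.382224
  x_3 = 0.824132 - 0.000000/(-2.382224) = 0.824132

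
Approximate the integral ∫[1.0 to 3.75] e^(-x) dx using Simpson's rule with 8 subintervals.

f(x) = e^(-x)
a = 1.0, b = 3.75, n = 8
h = (b - a)/n = 0.343750

Simpson's rule: (h/3)[f(x₀) + 4f(x₁) + 2f(x₂) + ... + f(xₙ)]

x_0 = 1.0000, f(x_0) = 0.367879, coefficient = 1
x_1 = 1.3438, f(x_1) = 0.260866, coefficient = 4
x_2 = 1.6875, f(x_2) = 0.184981, coefficient = 2
x_3 = 2.0312, f(x_3) = 0.131171, coefficient = 4
x_4 = 2.3750, f(x_4) = 0.093014, coefficient = 2
x_5 = 2.7188, f(x_5) = 0.065957, coefficient = 4
x_6 = 3.0625, f(x_6) = 0.046771, coefficient = 2
x_7 = 3.4062, f(x_7) = 0.033165, coefficient = 4
x_8 = 3.7500, f(x_8) = 0.023518, coefficient = 1

I ≈ (0.343750/3) × 3.005568 = 0.344388
Exact value: 0.344362
Error: 0.000026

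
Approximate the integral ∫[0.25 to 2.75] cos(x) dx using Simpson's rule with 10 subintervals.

f(x) = cos(x)
a = 0.25, b = 2.75, n = 10
h = (b - a)/n = 0.250000

Simpson's rule: (h/3)[f(x₀) + 4f(x₁) + 2f(x₂) + ... + f(xₙ)]

x_0 = 0.2500, f(x_0) = 0.968912, coefficient = 1
x_1 = 0.5000, f(x_1) = 0.877583, coefficient = 4
x_2 = 0.7500, f(x_2) = 0.731689, coefficient = 2
x_3 = 1.0000, f(x_3) = 0.540302, coefficient = 4
x_4 = 1.2500, f(x_4) = 0.315322, coefficient = 2
x_5 = 1.5000, f(x_5) = 0.070737, coefficient = 4
x_6 = 1.7500, f(x_6) = -0.178246, coefficient = 2
x_7 = 2.0000, f(x_7) = -0.416147, coefficient = 4
x_8 = 2.2500, f(x_8) = -0.628174, coefficient = 2
x_9 = 2.5000, f(x_9) = -0.801144, coefficient = 4
x_10 = 2.7500, f(x_10) = -0.924302, coefficient = 1

I ≈ (0.250000/3) × 1.611120 = 0.134260
Exact value: 0.134257
Error: 0.000003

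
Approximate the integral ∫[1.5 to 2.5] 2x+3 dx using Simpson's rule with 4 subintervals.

f(x) = 2x+3
a = 1.5, b = 2.5, n = 4
h = (b - a)/n = 0.250000

Simpson's rule: (h/3)[f(x₀) + 4f(x₁) + 2f(x₂) + ... + f(xₙ)]

x_0 = 1.5000, f(x_0) = 6.000000, coefficient = 1
x_1 = 1.7500, f(x_1) = 6.500000, coefficient = 4
x_2 = 2.0000, f(x_2) = 7.000000, coefficient = 2
x_3 = 2.2500, f(x_3) = 7.500000, coefficient = 4
x_4 = 2.5000, f(x_4) = 8.000000, coefficient = 1

I ≈ (0.250000/3) × 84.000000 = 7.000000
Exact value: 7.000000
Error: 0.000000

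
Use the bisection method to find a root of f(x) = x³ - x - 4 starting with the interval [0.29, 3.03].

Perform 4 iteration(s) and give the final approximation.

f(x) = x³ - x - 4
Initial interval: [0.29, 3.03]

Iteration 1:
  c_1 = (0.290000 + 3.030000)/2 = 1.660000
  f(c_1) = f(1.660000) = -1.085704
  f(a) × f(c) ≥ 0, new interval: [1.660000, 3.030000]
Iteration 2:
  c_2 = (1.660000 + 3.030000)/2 = 2.345000
  f(c_2) = f(2.345000) = 6.550214
  f(a) × f(c) < 0, new interval: [1.660000, 2.345000]
Iteration 3:
  c_3 = (1.660000 + 2.345000)/2 = 2.002500
  f(c_3) = f(2.002500) = 2.027538
  f(a) × f(c) < 0, new interval: [1.660000, 2.002500]
Iteration 4:
  c_4 = (1.660000 + 2.002500)/2 = 1.831250
  f(c_4) = f(1.831250) = 0.309804
  f(a) × f(c) < 0, new interval: [1.660000, 1.831250]

After 4 iteration(s), the approximation is c_4 = 1.831250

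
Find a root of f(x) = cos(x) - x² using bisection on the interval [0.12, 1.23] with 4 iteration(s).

f(x) = cos(x) - x²
Initial interval: [0.12, 1.23]

Iteration 1:
  c_1 = (0.120000 + 1.230000)/2 = 0.675000
  f(c_1) = f(0.675000) = 0.325082
  f(a) × f(c) ≥ 0, new interval: [0.675000, 1.230000]
Iteration 2:
  c_2 = (0.675000 + 1.230000)/2 = 0.952500
  f(c_2) = f(0.952500) = -0.327609
  f(a) × f(c) < 0, new interval: [0.675000, 0.952500]
Iteration 3:
  c_3 = (0.675000 + 0.952500)/2 = 0.813750
  f(c_3) = f(0.813750) = 0.024588
  f(a) × f(c) ≥ 0, new interval: [0.813750, 0.952500]
Iteration 4:
  c_4 = (0.813750 + 0.952500)/2 = 0.883125
  f(c_4) = f(0.883125) = -0.145170
  f(a) × f(c) < 0, new interval: [0.813750, 0.883125]

After 4 iteration(s), the approximation is c_4 = 0.883125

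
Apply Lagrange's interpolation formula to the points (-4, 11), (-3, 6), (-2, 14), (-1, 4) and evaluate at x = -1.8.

Lagrange interpolation formula:
P(x) = Σ yᵢ × Lᵢ(x)
where Lᵢ(x) = Π_{j≠i} (x - xⱼ)/(xᵢ - xⱼ)

L_0(-1.8) = (-1.8 - (-3))/(-4 - (-3)) × (-1.8 - (-2))/(-4 - (-2)) × (-1.8 - (-1))/(-4 - (-1)) = 0.032000
L_1(-1.8) = (-1.8 - (-4))/(-3 - (-4)) × (-1.8 - (-2))/(-3 - (-2)) × (-1.8 - (-1))/(-3 - (-1)) = -0.176000
L_2(-1.8) = (-1.8 - (-4))/(-2 - (-4)) × (-1.8 - (-3))/(-2 - (-3)) × (-1.8 - (-1))/(-2 - (-1)) = 1.056000
L_3(-1.8) = (-1.8 - (-4))/(-1 - (-4)) × (-1.8 - (-3))/(-1 - (-3)) × (-1.8 - (-2))/(-1 - (-2)) = 0.088000

P(-1.8) = 11×L_0(-1.8) + 6×L_1(-1.8) + 14×L_2(-1.8) + 4×L_3(-1.8)
P(-1.8) = 14.432000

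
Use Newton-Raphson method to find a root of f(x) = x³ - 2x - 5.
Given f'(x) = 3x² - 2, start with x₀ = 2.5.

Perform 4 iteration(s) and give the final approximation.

f(x) = x³ - 2x - 5
f'(x) = 3x² - 2
x₀ = 2.5

Newton-Raphson formula: x_{n+1} = x_n - f(x_n)/f'(x_n)

Iteration 1:
  f(2.500000) = 5.625000
  f'(2.500000) = 16.750000
  x_1 = 2.500000 - 5.625000/16.750000 = 2.164179
Iteration 2:
  f(2.164179) = 0.807945
  f'(2.164179) = 12.051014
  x_2 = 2.164179 - 0.807945/12.051014 = 2.097135
Iteration 3:
  f(2.097135) = 0.028882
  f'(2.097135) = 11.193930
  x_3 = 2.097135 - 0.028882/11.193930 = 2.094555
Iteration 4:
  f(2.094555) = 0.000042
  f'(2.094555) = 11.161485
  x_4 = 2.094555 - 0.000042/11.161485 = 2.094551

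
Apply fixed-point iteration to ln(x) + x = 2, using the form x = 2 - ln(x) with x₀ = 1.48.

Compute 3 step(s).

Equation: ln(x) + x = 2
Fixed-point form: x = 2 - ln(x)
x₀ = 1.48

x_1 = g(1.480000) = 1.607958
x_2 = g(1.607958) = 1.525035
x_3 = g(1.525035) = 1.577983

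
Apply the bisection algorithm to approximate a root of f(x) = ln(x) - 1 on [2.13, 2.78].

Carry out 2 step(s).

f(x) = ln(x) - 1
Initial interval: [2.13, 2.78]

Iteration 1:
  c_1 = (2.130000 + 2.780000)/2 = 2.455000
  f(c_1) = f(2.455000) = -0.101873
  f(a) × f(c) ≥ 0, new interval: [2.455000, 2.780000]
Iteration 2:
  c_2 = (2.455000 + 2.780000)/2 = 2.617500
  f(c_2) = f(2.617500) = -0.037780
  f(a) × f(c) ≥ 0, new interval: [2.617500, 2.780000]

After 2 iteration(s), the approximation is c_2 = 2.617500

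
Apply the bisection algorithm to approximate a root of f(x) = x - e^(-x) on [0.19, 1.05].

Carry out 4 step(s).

f(x) = x - e^(-x)
Initial interval: [0.19, 1.05]

Iteration 1:
  c_1 = (0.190000 + 1.050000)/2 = 0.620000
  f(c_1) = f(0.620000) = 0.082056
  f(a) × f(c) < 0, new interval: [0.190000, 0.620000]
Iteration 2:
  c_2 = (0.190000 + 0.620000)/2 = 0.405000
  f(c_2) = f(0.405000) = -0.261977
  f(a) × f(c) ≥ 0, new interval: [0.405000, 0.620000]
Iteration 3:
  c_3 = (0.405000 + 0.620000)/2 = 0.512500
  f(c_3) = f(0.512500) = -0.086496
  f(a) × f(c) ≥ 0, new interval: [0.512500, 0.620000]
Iteration 4:
  c_4 = (0.512500 + 0.620000)/2 = 0.566250
  f(c_4) = f(0.566250) = -0.001400
  f(a) × f(c) ≥ 0, new interval: [0.566250, 0.620000]

After 4 iteration(s), the approximation is c_4 = 0.566250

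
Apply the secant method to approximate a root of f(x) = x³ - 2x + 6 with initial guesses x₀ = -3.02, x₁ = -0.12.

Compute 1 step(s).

f(x) = x³ - 2x + 6
x₀ = -3.02, x₁ = -0.12

Secant formula: x_{n+1} = x_n - f(x_n)(x_n - x_{n-1})/(f(x_n) - f(x_{n-1}))

Iteration 1:
  f(-3.020000) = -15.503608
  f(-0.120000) = 6.238272
  x_2 = -0.120000 - 6.238272×(-0.120000 - (-3.020000))/(6.238272 - (-15.503608))
       = -0.952080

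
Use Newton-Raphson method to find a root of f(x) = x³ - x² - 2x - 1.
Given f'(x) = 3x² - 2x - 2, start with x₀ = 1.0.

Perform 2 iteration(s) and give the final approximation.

f(x) = x³ - x² - 2x - 1
f'(x) = 3x² - 2x - 2
x₀ = 1.0

Newton-Raphson formula: x_{n+1} = x_n - f(x_n)/f'(x_n)

Iteration 1:
  f(1.000000) = -3.000000
  f'(1.000000) = -1.000000
  x_1 = 1.000000 - (-3.000000)/(-1.000000) = -2.000000
Iteration 2:
  f(-2.000000) = -9.000000
  f'(-2.000000) = 14.000000
  x_2 = -2.000000 - (-9.000000)/14.000000 = -1.357143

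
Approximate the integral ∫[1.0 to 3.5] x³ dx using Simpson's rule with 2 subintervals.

f(x) = x³
a = 1.0, b = 3.5, n = 2
h = (b - a)/n = 1.250000

Simpson's rule: (h/3)[f(x₀) + 4f(x₁) + 2f(x₂) + ... + f(xₙ)]

x_0 = 1.0000, f(x_0) = 1.000000, coefficient = 1
x_1 = 2.2500, f(x_1) = 11.390625, coefficient = 4
x_2 = 3.5000, f(x_2) = 42.875000, coefficient = 1

I ≈ (1.250000/3) × 89.437500 = 37.265625
Exact value: 37.265625
Error: 0.000000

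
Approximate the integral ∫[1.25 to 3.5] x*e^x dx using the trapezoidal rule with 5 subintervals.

f(x) = x*e^x
a = 1.25, b = 3.5, n = 5
h = (b - a)/n = 0.450000

Trapezoidal rule: (h/2)[f(x₀) + 2f(x₁) + 2f(x₂) + ... + f(xₙ)]

x_0 = 1.2500, f(x_0) = 4.362929, coefficient = 1
x_1 = 1.7000, f(x_1) = 9.305711, coefficient = 2
x_2 = 2.1500, f(x_2) = 18.457446, coefficient = 2
x_3 = 2.6000, f(x_3) = 35.005719, coefficient = 2
x_4 = 3.0500, f(x_4) = 64.401800, coefficient = 2
x_5 = 3.5000, f(x_5) = 115.904082, coefficient = 1

I ≈ (0.450000/2) × 374.608362 = 84.286881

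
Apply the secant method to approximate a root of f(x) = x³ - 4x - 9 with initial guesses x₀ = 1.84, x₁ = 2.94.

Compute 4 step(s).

f(x) = x³ - 4x - 9
x₀ = 1.84, x₁ = 2.94

Secant formula: x_{n+1} = x_n - f(x_n)(x_n - x_{n-1})/(f(x_n) - f(x_{n-1}))

Iteration 1:
  f(1.840000) = -10.130496
  f(2.940000) = 4.652184
  x_2 = 2.940000 - 4.652184×(2.940000 - 1.840000)/(4.652184 - (-10.130496))
       = 2.593824
Iteration 2:
  f(2.940000) = 4.652184
  f(2.593824) = -1.924241
  x_3 = 2.593824 - (-1.924241)×(2.593824 - 2.940000)/(-1.924241 - 4.652184)
       = 2.695114
Iteration 3:
  f(2.593824) = -1.924241
  f(2.695114) = -0.204114
  x_4 = 2.695114 - (-0.204114)×(2.695114 - 2.593824)/(-0.204114 - (-1.924241))
       = 2.707134
Iteration 4:
  f(2.695114) = -0.204114
  f(2.707134) = 0.010890
  x_5 = 2.707134 - 0.010890×(2.707134 - 2.695114)/(0.010890 - (-0.204114))
       = 2.706525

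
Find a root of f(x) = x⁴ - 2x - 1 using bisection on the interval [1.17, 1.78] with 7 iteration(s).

f(x) = x⁴ - 2x - 1
Initial interval: [1.17, 1.78]

Iteration 1:
  c_1 = (1.170000 + 1.780000)/2 = 1.475000
  f(c_1) = f(1.475000) = 0.783344
  f(a) × f(c) < 0, new interval: [1.170000, 1.475000]
Iteration 2:
  c_2 = (1.170000 + 1.475000)/2 = 1.322500
  f(c_2) = f(1.322500) = -0.585977
  f(a) × f(c) ≥ 0, new interval: [1.322500, 1.475000]
Iteration 3:
  c_3 = (1.322500 + 1.475000)/2 = 1.398750
  f(c_3) = f(1.398750) = 0.030398
  f(a) × f(c) < 0, new interval: [1.322500, 1.398750]
Iteration 4:
  c_4 = (1.322500 + 1.398750)/2 = 1.360625
  f(c_4) = f(1.360625) = -0.293937
  f(a) × f(c) ≥ 0, new interval: [1.360625, 1.398750]
Iteration 5:
  c_5 = (1.360625 + 1.398750)/2 = 1.379688
  f(c_5) = f(1.379688) = -0.135920
  f(a) × f(c) ≥ 0, new interval: [1.379688, 1.398750]
Iteration 6:
  c_6 = (1.379688 + 1.398750)/2 = 1.389219
  f(c_6) = f(1.389219) = -0.053813
  f(a) × f(c) ≥ 0, new interval: [1.389219, 1.398750]
Iteration 7:
  c_7 = (1.389219 + 1.398750)/2 = 1.393984
  f(c_7) = f(1.393984) = -0.011972
  f(a) × f(c) ≥ 0, new interval: [1.393984, 1.398750]

After 7 iteration(s), the approximation is c_7 = 1.393984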